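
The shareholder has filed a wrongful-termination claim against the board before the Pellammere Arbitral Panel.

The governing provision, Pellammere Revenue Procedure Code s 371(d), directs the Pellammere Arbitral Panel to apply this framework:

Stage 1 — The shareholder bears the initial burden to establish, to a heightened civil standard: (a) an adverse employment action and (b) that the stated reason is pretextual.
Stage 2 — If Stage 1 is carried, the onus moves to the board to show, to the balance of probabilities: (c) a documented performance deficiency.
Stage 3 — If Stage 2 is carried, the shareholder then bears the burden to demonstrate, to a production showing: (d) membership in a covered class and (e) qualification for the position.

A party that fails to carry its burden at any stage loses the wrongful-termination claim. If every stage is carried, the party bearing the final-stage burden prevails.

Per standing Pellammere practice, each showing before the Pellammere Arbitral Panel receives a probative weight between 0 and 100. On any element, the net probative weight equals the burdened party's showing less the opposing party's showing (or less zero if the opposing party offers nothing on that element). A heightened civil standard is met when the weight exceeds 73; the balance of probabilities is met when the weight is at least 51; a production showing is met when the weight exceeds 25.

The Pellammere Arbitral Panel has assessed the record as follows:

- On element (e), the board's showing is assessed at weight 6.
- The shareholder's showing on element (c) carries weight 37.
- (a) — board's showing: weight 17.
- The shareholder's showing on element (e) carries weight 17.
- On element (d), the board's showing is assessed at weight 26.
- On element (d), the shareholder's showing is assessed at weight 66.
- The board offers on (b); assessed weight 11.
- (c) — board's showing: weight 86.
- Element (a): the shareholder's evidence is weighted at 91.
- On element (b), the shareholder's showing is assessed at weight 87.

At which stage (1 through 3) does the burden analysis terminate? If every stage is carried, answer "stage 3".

stage 2

Stage 1 — burden on shareholder; standard: a heightened civil standard (weight exceeds 73).
    (a): 91 − 17 = 74 > 73 [met]
    (b): 87 − 11 = 76 > 73 [met]
  All elements met. The burden passes to the board.
Stage 2 — burden on board; standard: the balance of probabilities (weight is at least 51).
    (c): 86 − 37 = 49 < 51 [not met]
  The board does not carry Stage 2.
So the shareholder prevails.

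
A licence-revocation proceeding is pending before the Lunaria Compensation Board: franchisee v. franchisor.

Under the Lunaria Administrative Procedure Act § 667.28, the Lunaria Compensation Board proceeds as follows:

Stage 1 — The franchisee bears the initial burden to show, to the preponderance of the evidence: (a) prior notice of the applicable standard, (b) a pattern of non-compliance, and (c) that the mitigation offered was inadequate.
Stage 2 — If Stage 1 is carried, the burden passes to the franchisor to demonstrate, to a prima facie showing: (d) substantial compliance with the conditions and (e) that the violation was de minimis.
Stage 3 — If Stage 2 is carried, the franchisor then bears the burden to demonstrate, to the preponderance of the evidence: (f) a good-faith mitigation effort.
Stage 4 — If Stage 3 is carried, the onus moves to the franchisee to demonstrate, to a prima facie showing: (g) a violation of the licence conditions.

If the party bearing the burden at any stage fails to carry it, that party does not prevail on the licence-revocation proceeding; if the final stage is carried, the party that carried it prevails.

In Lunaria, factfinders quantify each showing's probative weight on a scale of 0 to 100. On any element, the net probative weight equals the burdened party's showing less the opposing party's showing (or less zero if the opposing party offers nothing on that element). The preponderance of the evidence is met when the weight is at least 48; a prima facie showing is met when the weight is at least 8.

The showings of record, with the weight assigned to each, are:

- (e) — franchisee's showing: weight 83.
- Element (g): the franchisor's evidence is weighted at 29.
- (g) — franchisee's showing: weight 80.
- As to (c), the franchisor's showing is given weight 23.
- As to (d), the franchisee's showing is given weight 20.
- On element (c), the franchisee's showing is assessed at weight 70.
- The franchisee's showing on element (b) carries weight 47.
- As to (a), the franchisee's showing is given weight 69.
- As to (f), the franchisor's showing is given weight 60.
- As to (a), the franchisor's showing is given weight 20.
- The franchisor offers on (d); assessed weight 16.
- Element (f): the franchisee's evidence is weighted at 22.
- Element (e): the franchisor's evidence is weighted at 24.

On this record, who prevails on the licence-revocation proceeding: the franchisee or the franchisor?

franchisor

Stage 1 — burden on franchisee; standard: the preponderance of the evidence (weight is at least 48).
    (a): 69 − 20 = 49 ≥ 48 [met]
    (b): 47 < 48 [not met]
    (c): 70 − 23 = 47 < 48 [not met]
  Stage 1 not carried; the franchisee fails its burden.
The franchisor prevails.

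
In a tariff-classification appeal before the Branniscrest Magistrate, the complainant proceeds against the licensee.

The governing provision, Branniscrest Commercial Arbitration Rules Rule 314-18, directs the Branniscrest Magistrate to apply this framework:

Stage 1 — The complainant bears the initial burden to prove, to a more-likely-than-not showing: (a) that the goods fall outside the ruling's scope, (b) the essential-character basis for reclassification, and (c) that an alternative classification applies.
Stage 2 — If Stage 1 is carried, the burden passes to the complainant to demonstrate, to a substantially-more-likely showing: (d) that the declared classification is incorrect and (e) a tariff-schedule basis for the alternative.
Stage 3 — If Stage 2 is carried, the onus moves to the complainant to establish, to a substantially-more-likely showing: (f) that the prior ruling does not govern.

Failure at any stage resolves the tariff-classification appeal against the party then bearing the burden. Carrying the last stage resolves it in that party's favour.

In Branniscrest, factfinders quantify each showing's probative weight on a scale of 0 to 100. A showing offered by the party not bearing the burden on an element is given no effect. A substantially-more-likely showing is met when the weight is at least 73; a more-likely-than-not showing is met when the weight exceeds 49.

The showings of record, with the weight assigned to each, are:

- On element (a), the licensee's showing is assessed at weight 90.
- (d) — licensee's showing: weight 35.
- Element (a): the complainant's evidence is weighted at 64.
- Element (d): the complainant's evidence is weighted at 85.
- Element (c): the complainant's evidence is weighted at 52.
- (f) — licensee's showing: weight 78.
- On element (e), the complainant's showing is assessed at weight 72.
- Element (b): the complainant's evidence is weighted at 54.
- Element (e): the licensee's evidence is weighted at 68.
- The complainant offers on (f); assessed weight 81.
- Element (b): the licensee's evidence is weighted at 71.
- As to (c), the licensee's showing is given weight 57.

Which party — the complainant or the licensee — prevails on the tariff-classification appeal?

licensee

Stage 1 — burden on complainant; standard: a more-likely-than-not showing (weight exceeds 49).
    (a): 64 (licensee's 90 disregarded) > 49 [met]
    (b): 54 (licensee's 71 disregarded) > 49 [met]
    (c): 52 (licensee's 57 disregarded) > 49 [met]
  All elements met. The complainant retains the burden for Stage 2.
Stage 2 — burden on complainant; standard: a substantially-more-likely showing (weight is at least 73).
    (d): 85 (licensee's 35 disregarded) ≥ 73 [met]
    (e): 72 (licensee's 68 disregarded) < 73 [not met]
  Not every element is met, so the complainant fails to carry Stage 2.
The analysis ends at Stage 2; the licensee prevails.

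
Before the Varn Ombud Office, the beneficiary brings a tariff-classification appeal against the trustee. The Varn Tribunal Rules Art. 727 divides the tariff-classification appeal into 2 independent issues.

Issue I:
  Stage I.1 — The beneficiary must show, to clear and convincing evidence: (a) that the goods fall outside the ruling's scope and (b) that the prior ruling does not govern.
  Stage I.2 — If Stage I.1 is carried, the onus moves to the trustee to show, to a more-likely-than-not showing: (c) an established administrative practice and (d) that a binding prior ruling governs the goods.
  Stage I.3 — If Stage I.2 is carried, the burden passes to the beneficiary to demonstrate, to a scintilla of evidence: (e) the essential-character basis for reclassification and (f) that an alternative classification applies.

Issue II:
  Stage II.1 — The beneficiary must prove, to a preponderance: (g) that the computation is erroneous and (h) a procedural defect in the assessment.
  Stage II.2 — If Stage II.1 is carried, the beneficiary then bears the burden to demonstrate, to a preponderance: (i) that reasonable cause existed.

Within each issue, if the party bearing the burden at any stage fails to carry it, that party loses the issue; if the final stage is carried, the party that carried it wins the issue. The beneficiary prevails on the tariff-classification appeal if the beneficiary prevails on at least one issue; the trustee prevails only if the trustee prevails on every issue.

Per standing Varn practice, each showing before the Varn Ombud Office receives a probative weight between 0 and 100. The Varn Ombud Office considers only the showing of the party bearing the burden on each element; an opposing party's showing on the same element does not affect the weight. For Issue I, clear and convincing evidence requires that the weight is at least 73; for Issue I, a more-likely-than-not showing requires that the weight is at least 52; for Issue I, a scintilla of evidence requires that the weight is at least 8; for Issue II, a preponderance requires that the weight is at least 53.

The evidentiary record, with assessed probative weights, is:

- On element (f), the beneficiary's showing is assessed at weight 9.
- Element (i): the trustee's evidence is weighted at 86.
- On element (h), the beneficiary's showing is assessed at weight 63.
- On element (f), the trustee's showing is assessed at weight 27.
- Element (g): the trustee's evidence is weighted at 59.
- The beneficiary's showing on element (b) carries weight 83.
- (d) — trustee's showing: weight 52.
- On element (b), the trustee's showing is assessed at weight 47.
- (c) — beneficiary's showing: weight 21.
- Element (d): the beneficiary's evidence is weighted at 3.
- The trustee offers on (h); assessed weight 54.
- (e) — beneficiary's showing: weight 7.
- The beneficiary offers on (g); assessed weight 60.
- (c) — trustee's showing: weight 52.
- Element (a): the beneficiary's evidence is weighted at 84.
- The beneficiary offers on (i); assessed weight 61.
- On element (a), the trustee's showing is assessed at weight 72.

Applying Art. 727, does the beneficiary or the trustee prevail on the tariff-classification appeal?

beneficiary

— Issue I —
At Stage I.1 the beneficiary must meet clear and convincing evidence (weight is at least 73): on (a) the weight is 84 (the trustee's 72 is given no effect), ≥ 73, so (a) meets the standard; on (b) the weight is 83 (the trustee's 47 is given no effect), which does reach 73, so (b) meets the standard.
  Stage I.1 is satisfied; the onus moves to the trustee.
At Stage I.2 the trustee must meet a more-likely-than-not showing (weight is at least 52): on (c) the weight is 52 (the beneficiary's 21 is given no effect), which does reach 52, so (c) meets the standard; on (d) the weight is 52 (the beneficiary's 3 is given no effect), ≥ 52, so (d) meets the standard.
  The trustee carries Stage I.2; the beneficiary now bears the burden.
At Stage I.3 the beneficiary must meet a scintilla of evidence (weight is at least 8): on (e) the weight is 7, which does not reach 8, so (e) does not meet the standard; on (f) the weight is 9 (the trustee's 27 is given no effect), ≥ 8, so (f) meets the standard.
  Not every element is met, so the beneficiary fails to carry Stage I.3.
The analysis ends at Stage I.3; the trustee prevails on this issue.
— Issue II —
Stage II.1 — burden on beneficiary; standard: a preponderance (weight is at least 53).
    (g): 60 (trustee's 59 disregarded) ≥ 53 [met]
    (h): 63 (trustee's 54 disregarded) ≥ 53 [met]
  All elements met. The beneficiary retains the burden for Stage II.2.
Stage II.2 — burden on beneficiary; standard: a preponderance (weight is at least 53).
    (i): 61 (trustee's 86 disregarded) ≥ 53 [met]
  The beneficiary carries the last stage.
Every stage carried; the beneficiary prevails on this issue.
Per-issue: Issue I → trustee; Issue II → beneficiary. The beneficiary must prevail on at least one issue; overall, the beneficiary prevails.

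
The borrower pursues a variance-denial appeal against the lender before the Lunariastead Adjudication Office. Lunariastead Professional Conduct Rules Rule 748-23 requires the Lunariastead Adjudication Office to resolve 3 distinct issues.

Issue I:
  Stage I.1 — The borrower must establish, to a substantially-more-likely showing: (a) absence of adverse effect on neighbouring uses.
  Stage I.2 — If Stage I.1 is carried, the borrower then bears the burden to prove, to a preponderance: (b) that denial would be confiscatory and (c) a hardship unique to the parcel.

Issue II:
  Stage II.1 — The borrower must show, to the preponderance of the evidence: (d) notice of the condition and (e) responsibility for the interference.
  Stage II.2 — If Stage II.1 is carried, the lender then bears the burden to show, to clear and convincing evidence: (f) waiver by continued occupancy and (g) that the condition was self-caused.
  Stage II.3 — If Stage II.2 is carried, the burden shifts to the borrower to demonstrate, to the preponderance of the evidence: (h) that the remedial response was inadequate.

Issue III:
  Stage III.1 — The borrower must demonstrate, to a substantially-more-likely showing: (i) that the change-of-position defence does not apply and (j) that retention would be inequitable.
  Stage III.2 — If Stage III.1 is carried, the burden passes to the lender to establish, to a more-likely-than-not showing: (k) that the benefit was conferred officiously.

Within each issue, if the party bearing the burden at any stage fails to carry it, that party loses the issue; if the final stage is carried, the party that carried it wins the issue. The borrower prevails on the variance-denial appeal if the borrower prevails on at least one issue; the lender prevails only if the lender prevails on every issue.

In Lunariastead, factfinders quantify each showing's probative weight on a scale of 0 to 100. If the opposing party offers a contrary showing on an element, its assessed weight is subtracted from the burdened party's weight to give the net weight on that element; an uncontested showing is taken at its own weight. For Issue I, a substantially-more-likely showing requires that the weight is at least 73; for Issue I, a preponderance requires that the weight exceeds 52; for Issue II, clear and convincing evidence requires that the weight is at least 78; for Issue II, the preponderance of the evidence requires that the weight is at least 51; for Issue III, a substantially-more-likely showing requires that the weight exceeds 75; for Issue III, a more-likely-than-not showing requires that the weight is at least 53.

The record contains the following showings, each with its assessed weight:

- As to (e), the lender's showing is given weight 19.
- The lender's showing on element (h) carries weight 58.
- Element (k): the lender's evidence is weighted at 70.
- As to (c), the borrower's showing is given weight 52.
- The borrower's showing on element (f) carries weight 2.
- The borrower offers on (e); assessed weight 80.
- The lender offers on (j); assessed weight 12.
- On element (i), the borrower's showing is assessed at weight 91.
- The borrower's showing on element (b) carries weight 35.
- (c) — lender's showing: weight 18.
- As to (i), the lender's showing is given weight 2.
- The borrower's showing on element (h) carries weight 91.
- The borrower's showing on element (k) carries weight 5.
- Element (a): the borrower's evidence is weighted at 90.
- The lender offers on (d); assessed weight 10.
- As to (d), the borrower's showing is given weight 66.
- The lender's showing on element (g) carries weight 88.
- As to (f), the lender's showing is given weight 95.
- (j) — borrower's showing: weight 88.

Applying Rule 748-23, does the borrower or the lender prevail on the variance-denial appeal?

— Issue I —
Stage I.1 (borrower, a substantially-more-likely showing, weight is at least 73): (a) 90 ≥ 73 — meets.
  Stage I.1 is satisfied; the borrower continues to bear the burden.
Stage I.2 (borrower, a preponderance, weight exceeds 52): (b) 35 ≤ 52 — fails; (c) net 52−18=34 ≤ 52 — fails.
  Not every element is met, so the borrower fails to carry Stage I.2.
So the lender prevails on this issue.
— Issue II —
Stage II.1 — burden on borrower; standard: the preponderance of the evidence (weight is at least 51).
    (d): 66 − 10 = 56 ≥ 51 [met]
    (e): 80 − 19 = 61 ≥ 51 [met]
  The borrower carries Stage II.1; the lender now bears the burden.
Stage II.2 — burden on lender; standard: clear and convincing evidence (weight is at least 78).
    (f): 95 − 2 = 93 ≥ 78 [met]
    (g): 88 ≥ 78 [met]
  Stage II.2 is satisfied; the onus moves to the borrower.
Stage II.3 — burden on borrower; standard: the preponderance of the evidence (weight is at least 51).
    (h): 91 − 58 = 33 < 51 [not met]
  The borrower does not carry Stage II.3.
So the lender prevails on this issue.
— Issue III —
Stage III.1 — burden on borrower; standard: a substantially-more-likely showing (weight exceeds 75).
    (i): 91 − 2 = 89 > 75 [met]
    (j): 88 − 12 = 76 > 75 [met]
  Stage III.1 carried; the burden shifts to the lender.
Stage III.2 — burden on lender; standard: a more-likely-than-not showing (weight is at least 53).
    (k): 70 − 5 = 65 ≥ 53 [met]
  The lender carries the last stage.
With every stage satisfied, the lender prevails on this issue.
Per-issue: Issue I → lender; Issue II → lender; Issue III → lender. The borrower must prevail on at least one issue; overall, the lender prevails.

lender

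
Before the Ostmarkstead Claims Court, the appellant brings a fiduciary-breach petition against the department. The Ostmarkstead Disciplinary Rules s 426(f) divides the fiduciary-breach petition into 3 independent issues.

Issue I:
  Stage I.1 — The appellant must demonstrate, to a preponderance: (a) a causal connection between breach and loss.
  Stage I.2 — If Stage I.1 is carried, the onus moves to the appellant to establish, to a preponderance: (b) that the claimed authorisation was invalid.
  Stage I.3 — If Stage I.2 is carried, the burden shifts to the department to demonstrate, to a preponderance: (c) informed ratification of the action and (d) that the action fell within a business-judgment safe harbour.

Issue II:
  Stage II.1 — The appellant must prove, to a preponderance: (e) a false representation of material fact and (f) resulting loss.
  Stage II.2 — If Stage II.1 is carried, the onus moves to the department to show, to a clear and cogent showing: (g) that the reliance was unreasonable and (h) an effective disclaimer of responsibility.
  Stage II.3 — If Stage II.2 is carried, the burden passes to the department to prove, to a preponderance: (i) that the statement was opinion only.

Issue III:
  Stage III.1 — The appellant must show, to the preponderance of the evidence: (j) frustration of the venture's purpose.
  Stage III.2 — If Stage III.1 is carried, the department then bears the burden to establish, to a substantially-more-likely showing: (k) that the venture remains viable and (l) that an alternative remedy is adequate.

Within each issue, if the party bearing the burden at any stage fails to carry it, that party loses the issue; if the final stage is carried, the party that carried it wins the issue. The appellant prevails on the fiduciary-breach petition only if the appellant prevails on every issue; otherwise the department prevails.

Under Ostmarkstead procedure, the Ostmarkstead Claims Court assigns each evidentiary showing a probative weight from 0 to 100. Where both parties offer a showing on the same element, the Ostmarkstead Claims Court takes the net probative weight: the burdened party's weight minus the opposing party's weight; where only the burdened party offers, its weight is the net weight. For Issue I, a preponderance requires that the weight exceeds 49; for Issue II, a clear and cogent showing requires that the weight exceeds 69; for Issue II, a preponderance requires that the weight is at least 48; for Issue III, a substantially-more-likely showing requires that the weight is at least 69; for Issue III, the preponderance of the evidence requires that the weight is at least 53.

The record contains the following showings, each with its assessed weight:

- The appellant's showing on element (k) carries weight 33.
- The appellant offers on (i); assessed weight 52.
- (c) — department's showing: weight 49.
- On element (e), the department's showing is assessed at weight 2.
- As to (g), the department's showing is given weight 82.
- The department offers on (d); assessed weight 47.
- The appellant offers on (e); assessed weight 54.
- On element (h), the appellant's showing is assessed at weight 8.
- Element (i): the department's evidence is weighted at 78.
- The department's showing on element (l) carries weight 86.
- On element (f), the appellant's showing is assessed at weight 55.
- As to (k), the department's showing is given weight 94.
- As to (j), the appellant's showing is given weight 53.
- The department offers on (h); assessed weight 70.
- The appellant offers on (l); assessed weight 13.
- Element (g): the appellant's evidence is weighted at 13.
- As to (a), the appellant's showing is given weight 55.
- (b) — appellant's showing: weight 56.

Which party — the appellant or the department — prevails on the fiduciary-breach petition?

appellant

— Issue I —
Stage I.1 (appellant, a preponderance, weight exceeds 49): (a) 55 > 49 — meets.
  All elements met. The appellant retains the burden for Stage I.2.
Stage I.2 (appellant, a preponderance, weight exceeds 49): (b) 56 > 49 — meets.
  Stage I.2 carried; the burden shifts to the department.
Stage I.3 (department, a preponderance, weight exceeds 49): (c) 49 ≤ 49 — fails; (d) 47 ≤ 49 — fails.
  Not every element is met, so the department fails to carry Stage I.3.
So the appellant prevails on this issue.
— Issue II —
Stage II.1 — burden on appellant; standard: a preponderance (weight is at least 48).
    (e): 54 − 2 = 52 ≥ 48 [met]
    (f): 55 ≥ 48 [met]
  All elements met. The burden passes to the department.
Stage II.2 — burden on department; standard: a clear and cogent showing (weight exceeds 69).
    (g): 82 − 13 = 69 ≤ 69 [not met]
    (h): 70 − 8 = 62 ≤ 69 [not met]
  The department does not carry Stage II.2.
So the appellant prevails on this issue.
— Issue III —
At Stage III.1 the appellant must meet the preponderance of the evidence (weight is at least 53): on (j) the weight is 53, ≥ 53, so (j) meets the standard.
  Stage III.1 is satisfied; the onus moves to the department.
At Stage III.2 the department must meet a substantially-more-likely showing (weight is at least 69): on (k) the weight is 94 less the opposing 33 gives net 61, < 69, so (k) does not meet the standard; on (l) the weight is 86 less the opposing 13 gives net 73, ≥ 69, so (l) meets the standard.
  Stage III.2 not carried; the department fails its burden.
The analysis ends at Stage III.2; the appellant prevails on this issue.
Per-issue: Issue I → appellant; Issue II → appellant; Issue III → appellant. The appellant must prevail on every issue; overall, the appellant prevails.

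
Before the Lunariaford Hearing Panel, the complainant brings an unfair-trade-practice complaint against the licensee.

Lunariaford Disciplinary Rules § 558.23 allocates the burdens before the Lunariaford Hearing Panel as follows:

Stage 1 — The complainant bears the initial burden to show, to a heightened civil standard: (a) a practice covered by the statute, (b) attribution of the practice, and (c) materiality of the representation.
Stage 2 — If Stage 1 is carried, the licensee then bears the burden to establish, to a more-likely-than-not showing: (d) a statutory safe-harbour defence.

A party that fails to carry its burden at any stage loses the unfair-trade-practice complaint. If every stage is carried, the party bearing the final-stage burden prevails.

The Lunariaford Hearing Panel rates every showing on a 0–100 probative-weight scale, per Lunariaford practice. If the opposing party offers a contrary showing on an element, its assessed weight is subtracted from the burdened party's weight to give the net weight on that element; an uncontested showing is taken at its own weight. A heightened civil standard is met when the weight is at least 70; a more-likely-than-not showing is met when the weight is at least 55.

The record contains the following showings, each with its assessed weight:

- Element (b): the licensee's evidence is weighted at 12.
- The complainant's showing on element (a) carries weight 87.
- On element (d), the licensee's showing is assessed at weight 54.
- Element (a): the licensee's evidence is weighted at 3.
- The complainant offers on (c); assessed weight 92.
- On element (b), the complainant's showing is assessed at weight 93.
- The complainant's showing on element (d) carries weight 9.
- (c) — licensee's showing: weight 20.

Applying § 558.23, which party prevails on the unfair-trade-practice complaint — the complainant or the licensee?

complainant

At Stage 1 the complainant must meet a heightened civil standard (weight is at least 70): on (a) the weight is 87 less the opposing 3 gives net 84, ≥ 70, so (a) meets the standard; on (b) the weight is 93 less the opposing 12 gives net 81, which does reach 70, so (b) meets the standard; on (c) the weight is 92 less the opposing 20 gives net 72, which does reach 70, so (c) meets the standard.
  All elements met. The burden passes to the licensee.
At Stage 2 the licensee must meet a more-likely-than-not showing (weight is at least 55): on (d) the weight is 54 less the opposing 9 gives net 45, which does not reach 55, so (d) does not meet the standard.
  Not every element is met, so the licensee fails to carry Stage 2.
So the complainant prevails.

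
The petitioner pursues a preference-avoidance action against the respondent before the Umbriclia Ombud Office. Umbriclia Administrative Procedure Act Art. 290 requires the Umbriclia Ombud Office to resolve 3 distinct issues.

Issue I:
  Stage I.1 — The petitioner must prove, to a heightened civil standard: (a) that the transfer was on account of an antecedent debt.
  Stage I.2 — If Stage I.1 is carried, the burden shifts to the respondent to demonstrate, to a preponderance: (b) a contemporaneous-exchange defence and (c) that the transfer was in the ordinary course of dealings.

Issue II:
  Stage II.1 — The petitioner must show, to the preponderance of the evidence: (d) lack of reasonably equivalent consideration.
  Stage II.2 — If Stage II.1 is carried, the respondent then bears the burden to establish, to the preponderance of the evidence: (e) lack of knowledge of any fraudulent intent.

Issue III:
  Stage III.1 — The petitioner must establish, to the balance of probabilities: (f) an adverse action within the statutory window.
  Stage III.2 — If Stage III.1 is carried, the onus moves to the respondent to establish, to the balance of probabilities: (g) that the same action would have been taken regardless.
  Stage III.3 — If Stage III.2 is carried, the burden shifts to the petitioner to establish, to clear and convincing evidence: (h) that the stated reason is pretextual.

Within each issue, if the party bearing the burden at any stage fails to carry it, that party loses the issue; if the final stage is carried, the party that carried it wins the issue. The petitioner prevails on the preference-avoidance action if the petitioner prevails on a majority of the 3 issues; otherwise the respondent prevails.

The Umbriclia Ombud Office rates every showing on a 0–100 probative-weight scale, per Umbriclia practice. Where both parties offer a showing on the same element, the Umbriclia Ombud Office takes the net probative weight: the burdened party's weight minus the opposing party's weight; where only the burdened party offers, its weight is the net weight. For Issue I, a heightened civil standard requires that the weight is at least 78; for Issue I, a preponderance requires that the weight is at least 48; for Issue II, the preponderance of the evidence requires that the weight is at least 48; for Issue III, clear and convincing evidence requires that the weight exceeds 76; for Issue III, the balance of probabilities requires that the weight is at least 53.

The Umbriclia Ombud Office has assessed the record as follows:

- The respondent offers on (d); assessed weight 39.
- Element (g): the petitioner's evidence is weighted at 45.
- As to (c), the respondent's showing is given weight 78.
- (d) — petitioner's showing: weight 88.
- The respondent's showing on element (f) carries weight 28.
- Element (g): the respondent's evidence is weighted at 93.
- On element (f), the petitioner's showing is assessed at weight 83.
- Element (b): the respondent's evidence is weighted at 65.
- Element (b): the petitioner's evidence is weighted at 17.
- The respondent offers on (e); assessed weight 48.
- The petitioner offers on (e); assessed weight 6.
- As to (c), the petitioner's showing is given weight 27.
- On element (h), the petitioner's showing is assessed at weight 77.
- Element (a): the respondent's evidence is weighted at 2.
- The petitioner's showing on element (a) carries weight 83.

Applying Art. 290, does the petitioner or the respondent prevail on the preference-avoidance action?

petitioner

— Issue I —
Stage I.1 (petitioner, a heightened civil standard, weight is at least 78): (a) net 83−2=81 ≥ 78 — meets.
  Stage I.1 is satisfied; the onus moves to the respondent.
Stage I.2 (respondent, a preponderance, weight is at least 48): (b) net 65−17=48 ≥ 48 — meets; (c) net 78−27=51 ≥ 48 — meets.
  The respondent carries the last stage.
With every stage satisfied, the respondent prevails on this issue.
— Issue II —
At Stage II.1 the petitioner must meet the preponderance of the evidence (weight is at least 48): on (d) the weight is 88 less the opposing 39 gives net 49, which does reach 48, so (d) meets the standard.
  Stage II.1 carried; the burden shifts to the respondent.
At Stage II.2 the respondent must meet the preponderance of the evidence (weight is at least 48): on (e) the weight is 48 less the opposing 6 gives net 42, which does not reach 48, so (e) does not meet the standard.
  Not every element is met, so the respondent fails to carry Stage II.2.
The analysis ends at Stage II.2; the petitioner prevails on this issue.
— Issue III —
Stage III.1 — burden on petitioner; standard: the balance of probabilities (weight is at least 53).
    (f): 83 − 28 = 55 ≥ 53 [met]
  All elements met. The burden passes to the respondent.
Stage III.2 — burden on respondent; standard: the balance of probabilities (weight is at least 53).
    (g): 93 − 45 = 48 < 53 [not met]
  Stage III.2 not carried; the respondent fails its burden.
The analysis ends at Stage III.2; the petitioner prevails on this issue.
Per-issue: Issue I → respondent; Issue II → petitioner; Issue III → petitioner. The petitioner must prevail on a majority of issues; overall, the petitioner prevails.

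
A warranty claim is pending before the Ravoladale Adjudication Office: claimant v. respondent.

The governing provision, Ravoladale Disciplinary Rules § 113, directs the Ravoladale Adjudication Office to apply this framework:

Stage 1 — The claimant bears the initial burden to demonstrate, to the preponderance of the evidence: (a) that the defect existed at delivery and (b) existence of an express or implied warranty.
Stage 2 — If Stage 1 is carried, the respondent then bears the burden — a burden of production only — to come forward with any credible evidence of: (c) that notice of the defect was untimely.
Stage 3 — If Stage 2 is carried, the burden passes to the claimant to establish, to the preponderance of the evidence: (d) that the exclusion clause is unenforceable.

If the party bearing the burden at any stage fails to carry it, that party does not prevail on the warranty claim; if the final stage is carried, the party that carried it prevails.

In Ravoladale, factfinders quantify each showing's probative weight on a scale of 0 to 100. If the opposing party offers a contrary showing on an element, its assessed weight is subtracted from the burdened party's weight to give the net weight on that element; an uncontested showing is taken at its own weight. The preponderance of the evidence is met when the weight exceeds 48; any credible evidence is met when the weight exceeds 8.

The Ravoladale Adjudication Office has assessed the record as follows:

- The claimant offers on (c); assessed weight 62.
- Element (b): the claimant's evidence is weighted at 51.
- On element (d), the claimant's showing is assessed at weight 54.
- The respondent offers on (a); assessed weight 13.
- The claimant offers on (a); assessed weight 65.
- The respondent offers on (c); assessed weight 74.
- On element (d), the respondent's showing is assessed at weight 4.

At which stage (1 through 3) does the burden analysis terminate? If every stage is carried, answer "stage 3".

stage 3

Stage 1 (claimant, the preponderance of the evidence, weight exceeds 48): (a) net 65−13=52 > 48 — meets; (b) 51 > 48 — meets.
  The claimant carries Stage 1; the respondent now bears the burden.
Stage 2 (respondent, any credible evidence, weight exceeds 8): (c) net 74−62=12 > 8 — meets.
  Stage 2 is satisfied; the onus moves to the claimant.
Stage 3 (claimant, the preponderance of the evidence, weight exceeds 48): (d) net 54−4=50 > 48 — meets.
  All elements met at the final stage.
With every stage satisfied, the claimant prevails.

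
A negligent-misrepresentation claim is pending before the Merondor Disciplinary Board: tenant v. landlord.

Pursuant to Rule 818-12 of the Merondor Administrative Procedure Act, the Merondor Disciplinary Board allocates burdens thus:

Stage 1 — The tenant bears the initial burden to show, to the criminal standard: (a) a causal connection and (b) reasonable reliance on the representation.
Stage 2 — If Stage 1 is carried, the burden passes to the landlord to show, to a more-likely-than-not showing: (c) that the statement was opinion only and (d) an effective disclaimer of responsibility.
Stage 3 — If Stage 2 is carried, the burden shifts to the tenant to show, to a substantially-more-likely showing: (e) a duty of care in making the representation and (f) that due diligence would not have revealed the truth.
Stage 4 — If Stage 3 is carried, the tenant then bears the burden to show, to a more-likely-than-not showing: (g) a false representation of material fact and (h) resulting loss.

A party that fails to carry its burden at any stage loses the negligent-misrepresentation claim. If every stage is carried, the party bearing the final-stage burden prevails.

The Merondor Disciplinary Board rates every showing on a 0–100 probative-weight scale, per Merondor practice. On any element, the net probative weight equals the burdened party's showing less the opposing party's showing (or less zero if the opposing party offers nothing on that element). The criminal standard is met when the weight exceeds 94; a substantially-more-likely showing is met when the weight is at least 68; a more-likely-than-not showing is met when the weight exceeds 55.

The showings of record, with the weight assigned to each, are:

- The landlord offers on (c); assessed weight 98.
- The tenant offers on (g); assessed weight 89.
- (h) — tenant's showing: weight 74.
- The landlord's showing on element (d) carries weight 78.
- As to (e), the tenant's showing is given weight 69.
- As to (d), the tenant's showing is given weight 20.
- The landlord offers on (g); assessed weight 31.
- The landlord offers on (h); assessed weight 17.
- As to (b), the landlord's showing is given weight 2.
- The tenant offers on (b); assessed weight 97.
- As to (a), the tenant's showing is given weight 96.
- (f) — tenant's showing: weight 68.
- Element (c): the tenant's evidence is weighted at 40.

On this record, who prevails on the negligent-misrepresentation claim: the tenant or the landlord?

Stage 1 — burden on tenant; standard: the criminal standard (weight exceeds 94).
    (a): 96 > 94 [met]
    (b): 97 − 2 = 95 > 94 [met]
  Stage 1 is satisfied; the onus moves to the landlord.
Stage 2 — burden on landlord; standard: a more-likely-than-not showing (weight exceeds 55).
    (c): 98 − 40 = 58 > 55 [met]
    (d): 78 − 20 = 58 > 55 [met]
  Stage 2 carried; the burden shifts to the tenant.
Stage 3 — burden on tenant; standard: a substantially-more-likely showing (weight is at least 68).
    (e): 69 ≥ 68 [met]
    (f): 68 ≥ 68 [met]
  Stage 3 carried; the burden remains with the tenant.
Stage 4 — burden on tenant; standard: a more-likely-than-not showing (weight exceeds 55).
    (g): 89 − 31 = 58 > 55 [met]
    (h): 74 − 17 = 57 > 55 [met]
  Stage 4 carried; the final stage is satisfied.
All stages carried — the tenant prevails.

tenant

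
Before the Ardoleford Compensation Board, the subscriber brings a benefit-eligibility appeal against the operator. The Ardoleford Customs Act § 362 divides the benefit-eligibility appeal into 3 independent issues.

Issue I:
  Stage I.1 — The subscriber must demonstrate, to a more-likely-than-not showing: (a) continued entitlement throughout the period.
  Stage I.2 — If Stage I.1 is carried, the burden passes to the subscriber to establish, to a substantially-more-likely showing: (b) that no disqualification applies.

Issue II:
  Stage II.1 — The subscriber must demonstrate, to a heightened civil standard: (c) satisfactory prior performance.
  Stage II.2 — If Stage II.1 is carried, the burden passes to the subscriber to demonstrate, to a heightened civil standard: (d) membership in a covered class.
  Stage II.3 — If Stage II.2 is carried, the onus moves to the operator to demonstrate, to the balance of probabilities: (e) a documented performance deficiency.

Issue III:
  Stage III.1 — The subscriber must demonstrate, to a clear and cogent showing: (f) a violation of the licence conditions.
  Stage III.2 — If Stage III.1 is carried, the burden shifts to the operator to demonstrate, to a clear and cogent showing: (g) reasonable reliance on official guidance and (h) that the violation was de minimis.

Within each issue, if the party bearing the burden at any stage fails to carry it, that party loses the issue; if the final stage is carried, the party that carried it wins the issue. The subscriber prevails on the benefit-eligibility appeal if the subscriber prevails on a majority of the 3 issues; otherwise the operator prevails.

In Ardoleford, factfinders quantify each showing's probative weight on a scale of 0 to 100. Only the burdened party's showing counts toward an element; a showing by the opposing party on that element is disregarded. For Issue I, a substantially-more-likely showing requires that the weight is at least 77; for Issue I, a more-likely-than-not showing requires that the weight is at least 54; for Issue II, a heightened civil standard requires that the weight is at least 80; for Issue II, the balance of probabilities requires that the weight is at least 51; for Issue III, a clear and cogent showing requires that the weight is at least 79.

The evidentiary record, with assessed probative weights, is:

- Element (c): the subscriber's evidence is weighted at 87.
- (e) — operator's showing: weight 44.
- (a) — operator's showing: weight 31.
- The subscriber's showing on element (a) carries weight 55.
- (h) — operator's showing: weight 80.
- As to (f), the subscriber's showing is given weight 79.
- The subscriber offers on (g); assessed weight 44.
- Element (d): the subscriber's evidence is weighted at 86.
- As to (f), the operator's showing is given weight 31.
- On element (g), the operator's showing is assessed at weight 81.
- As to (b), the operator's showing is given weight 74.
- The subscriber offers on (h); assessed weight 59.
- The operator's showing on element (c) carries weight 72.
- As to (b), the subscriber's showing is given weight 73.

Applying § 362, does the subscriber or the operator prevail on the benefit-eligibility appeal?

operator

— Issue I —
Stage I.1 — burden on subscriber; standard: a more-likely-than-not showing (weight is at least 54).
    (a): 55 (operator's 31 disregarded) ≥ 54 [met]
  Stage I.1 is satisfied; the subscriber continues to bear the burden.
Stage I.2 — burden on subscriber; standard: a substantially-more-likely showing (weight is at least 77).
    (b): 73 (operator's 74 disregarded) < 77 [not met]
  The subscriber does not carry Stage I.2.
The analysis ends at Stage I.2; the operator prevails on this issue.
— Issue II —
Stage II.1 (subscriber, a heightened civil standard, weight is at least 80): (c) 87 (operator's 72 disregarded) ≥ 80 — meets.
  Stage II.1 carried; the burden remains with the subscriber.
Stage II.2 (subscriber, a heightened civil standard, weight is at least 80): (d) 86 ≥ 80 — meets.
  Stage II.2 carried; the burden shifts to the operator.
Stage II.3 (operator, the balance of probabilities, weight is at least 51): (e) 44 < 51 — fails.
  Not every element is met, so the operator fails to carry Stage II.3.
So the subscriber prevails on this issue.
— Issue III —
Stage III.1 — burden on subscriber; standard: a clear and cogent showing (weight is at least 79).
    (f): 79 (operator's 31 disregarded) ≥ 79 [met]
  Stage III.1 carried; the burden shifts to the operator.
Stage III.2 — burden on operator; standard: a clear and cogent showing (weight is at least 79).
    (g): 81 (subscriber's 44 disregarded) ≥ 79 [met]
    (h): 80 (subscriber's 59 disregarded) ≥ 79 [met]
  The operator carries the last stage.
With every stage satisfied, the operator prevails on this issue.
Per-issue: Issue I → operator; Issue II → subscriber; Issue III → operator. The subscriber must prevail on a majority of issues; overall, the operator prevails.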